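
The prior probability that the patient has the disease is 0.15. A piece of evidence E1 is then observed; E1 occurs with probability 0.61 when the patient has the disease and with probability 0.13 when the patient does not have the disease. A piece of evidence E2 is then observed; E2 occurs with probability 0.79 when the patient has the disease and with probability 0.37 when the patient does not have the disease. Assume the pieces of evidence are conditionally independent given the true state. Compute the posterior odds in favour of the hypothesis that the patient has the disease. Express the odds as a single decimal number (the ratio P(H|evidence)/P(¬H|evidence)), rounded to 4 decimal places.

Prior odds = 0.15/(1−0.15) = 0.17647. In log-odds, ln(0.17647) = -1.7346.
Add log likelihood ratios: ln(4.6923) + ln(2.1351) = 2.3045.
Posterior log-odds = 0.56985, so posterior odds = exp(0.56985) = 1.7680.

Posterior odds ≈ 1.7680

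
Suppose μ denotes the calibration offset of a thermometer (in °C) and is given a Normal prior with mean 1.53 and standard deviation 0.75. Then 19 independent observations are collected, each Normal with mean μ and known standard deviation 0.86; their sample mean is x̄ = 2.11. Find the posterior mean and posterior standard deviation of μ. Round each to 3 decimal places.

Prior precision 1/τ₀² = 1/0.75² = 1.77778; data precision n/σ² = 19/0.86² = 25.6896.
Posterior precision = 1.77778 + 25.6896 = 27.4673, giving posterior SD = 1/√27.4673 = 0.191.
Posterior mean = (1.77778·1.53 + 25.6896·2.11) / 27.4673 = 2.072.

Posterior mean ≈ 2.072; posterior SD ≈ 0.191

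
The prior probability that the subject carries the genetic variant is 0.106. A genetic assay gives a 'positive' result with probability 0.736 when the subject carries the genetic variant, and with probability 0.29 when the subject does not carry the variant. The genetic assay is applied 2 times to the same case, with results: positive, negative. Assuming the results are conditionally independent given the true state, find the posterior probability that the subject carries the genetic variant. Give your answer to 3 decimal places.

With H the event that the subject carries the genetic variant, the joint likelihood of the observed sequence is P(data|H) = 0.736·0.264 = 0.19430 and P(data|¬H) = 0.29·0.71 = 0.20590.
Bayes: P(H|data) = 0.106·0.19430 / (0.106·0.19430 + 0.894·0.20590) = 0.020596/0.20467 = 0.1006.

Posterior P(H) ≈ 0.101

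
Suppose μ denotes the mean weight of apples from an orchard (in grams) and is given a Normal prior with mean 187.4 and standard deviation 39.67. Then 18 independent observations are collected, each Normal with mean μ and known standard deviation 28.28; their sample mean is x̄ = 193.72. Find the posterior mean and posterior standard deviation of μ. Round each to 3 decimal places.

Prior precision 1/τ₀² = 1/39.67² = 0.00063544; data precision n/σ² = 18/28.28² = 0.0225068.
Posterior precision = 0.00063544 + 0.0225068 = 0.0231422, giving posterior SD = 1/√0.0231422 = 6.574.
Posterior mean = (0.00063544·187.4 + 0.0225068·193.72) / 0.0231422 = 193.546.

Posterior mean ≈ 193.546; posterior SD ≈ 6.574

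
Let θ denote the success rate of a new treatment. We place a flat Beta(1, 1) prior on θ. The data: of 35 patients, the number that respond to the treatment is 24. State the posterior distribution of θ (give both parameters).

Posterior: Beta(25, 12)

The binomial likelihood is conjugate to the Beta prior: with 24 successes and 11 failures, the posterior is Beta(1+24, 1+11) = Beta(25, 12).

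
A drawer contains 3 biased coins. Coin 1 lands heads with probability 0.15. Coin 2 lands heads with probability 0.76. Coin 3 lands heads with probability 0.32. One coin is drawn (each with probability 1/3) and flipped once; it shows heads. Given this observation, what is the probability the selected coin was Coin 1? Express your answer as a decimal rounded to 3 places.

P(heads|C1) = 0.15; P(heads|C2) = 0.76; P(heads|C3) = 0.32.
Prior × likelihood for each source: 0.333333·0.15=0.05000, 0.333333·0.76=0.2533, 0.333333·0.32=0.1067. Summing gives P(heads) = 0.41000.
P(Coin 1 | heads) = 0.05000 / 0.41000 = 0.122.

Posterior probability ≈ 0.122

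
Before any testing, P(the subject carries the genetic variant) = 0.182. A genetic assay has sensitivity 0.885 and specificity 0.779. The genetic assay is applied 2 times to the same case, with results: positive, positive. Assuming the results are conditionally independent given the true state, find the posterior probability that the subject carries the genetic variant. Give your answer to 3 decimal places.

Posterior P(H) ≈ 0.781

With H the event that the subject carries the genetic variant, the joint likelihood of the observed sequence is P(data|H) = 0.885·0.885 = 0.78323 and P(data|¬H) = 0.221·0.221 = 0.048841.
Bayes: P(H|data) = 0.182·0.78323 / (0.182·0.78323 + 0.818·0.048841) = 0.14255/0.18250 = 0.7811.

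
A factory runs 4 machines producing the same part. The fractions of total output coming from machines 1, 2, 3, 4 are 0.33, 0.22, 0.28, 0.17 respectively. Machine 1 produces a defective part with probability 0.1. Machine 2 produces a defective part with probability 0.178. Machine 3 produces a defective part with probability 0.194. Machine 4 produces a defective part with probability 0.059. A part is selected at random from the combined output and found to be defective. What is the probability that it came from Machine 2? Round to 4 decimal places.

Posterior probability ≈ 0.2869

P(defective|M1) = 0.1; P(defective|M2) = 0.178; P(defective|M3) = 0.194; P(defective|M4) = 0.059.
Prior × likelihood for each source: 0.33·0.1=0.03300, 0.22·0.178=0.03916, 0.28·0.194=0.05432, 0.17·0.059=0.01003. Summing gives P(defective) = 0.13651.
P(Machine 2 | defective) = 0.03916 / 0.13651 = 0.2869.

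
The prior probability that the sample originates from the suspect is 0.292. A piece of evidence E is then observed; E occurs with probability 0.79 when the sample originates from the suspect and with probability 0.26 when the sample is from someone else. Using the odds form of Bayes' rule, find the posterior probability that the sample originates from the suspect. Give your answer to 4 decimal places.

Prior odds = 0.292/(1−0.292) = 0.41243.
Likelihood ratio for E = 0.79/0.26 = 3.0385.
Posterior odds = prior odds × LR = 1.2532.
Posterior probability = odds/(1+odds) = 1.2532/2.2532 = 0.5562.

Posterior probability ≈ 0.5562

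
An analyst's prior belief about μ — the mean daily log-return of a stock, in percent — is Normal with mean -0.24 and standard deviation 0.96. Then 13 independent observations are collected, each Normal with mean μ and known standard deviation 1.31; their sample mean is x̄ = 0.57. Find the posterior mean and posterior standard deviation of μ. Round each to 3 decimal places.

Posterior mean ≈ 0.469; posterior SD ≈ 0.340

Prior precision 1/τ₀² = 1/0.96² = 1.08507; data precision n/σ² = 13/1.31² = 7.57532.
Posterior precision = 1.08507 + 7.57532 = 8.66039, giving posterior SD = 1/√8.66039 = 0.340.
Posterior mean = (1.08507·-0.24 + 7.57532·0.57) / 8.66039 = 0.469.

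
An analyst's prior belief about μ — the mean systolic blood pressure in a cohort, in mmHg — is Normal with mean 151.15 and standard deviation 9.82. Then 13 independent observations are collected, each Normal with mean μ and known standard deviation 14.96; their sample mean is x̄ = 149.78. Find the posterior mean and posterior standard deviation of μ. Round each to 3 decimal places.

With known σ, the Normal prior is conjugate. Weight on the data is w = (n/σ²)/(n/σ² + 1/τ₀²) = 0.0580872/(0.0580872+0.0103700) = 0.84852.
Posterior mean = w·x̄ + (1−w)·μ₀ = 0.84852·149.78 + 0.15148·151.15 = 149.988. Posterior variance = 1/(0.0580872+0.0103700) = 14.6077, so SD = 3.822.

Posterior mean ≈ 149.988; posterior SD ≈ 3.822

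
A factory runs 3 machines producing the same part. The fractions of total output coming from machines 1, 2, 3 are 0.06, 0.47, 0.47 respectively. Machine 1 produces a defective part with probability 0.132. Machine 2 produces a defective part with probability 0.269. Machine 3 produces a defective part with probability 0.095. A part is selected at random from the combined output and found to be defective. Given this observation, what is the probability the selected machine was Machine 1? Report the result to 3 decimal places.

Posterior probability ≈ 0.044

P(defective|M1) = 0.132; P(defective|M2) = 0.269; P(defective|M3) = 0.095.
Prior × likelihood for each source: 0.06·0.132=0.007920, 0.47·0.269=0.1264, 0.47·0.095=0.04465. Summing gives P(defective) = 0.17900.
P(Machine 1 | defective) = 0.007920 / 0.17900 = 0.044.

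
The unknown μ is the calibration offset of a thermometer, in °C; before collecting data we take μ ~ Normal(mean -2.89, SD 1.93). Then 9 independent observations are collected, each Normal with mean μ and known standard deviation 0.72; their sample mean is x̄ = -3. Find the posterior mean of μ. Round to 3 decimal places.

Prior precision 1/τ₀² = 1/1.93² = 0.268464; data precision n/σ² = 9/0.72² = 17.3611.
Posterior precision = 0.268464 + 17.3611 = 17.6296.
Posterior mean = (0.268464·-2.89 + 17.3611·-3) / 17.6296 = -2.998.

Posterior mean ≈ -2.998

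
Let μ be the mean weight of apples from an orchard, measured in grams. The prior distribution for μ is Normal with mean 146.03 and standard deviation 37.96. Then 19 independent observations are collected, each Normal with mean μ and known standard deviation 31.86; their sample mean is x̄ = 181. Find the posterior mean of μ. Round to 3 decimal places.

Prior precision 1/τ₀² = 1/37.96² = 0.00069398; data precision n/σ² = 19/31.86² = 0.0187181.
Posterior precision = 0.00069398 + 0.0187181 = 0.0194121.
Posterior mean = (0.00069398·146.03 + 0.0187181·181) / 0.0194121 = 179.750.

Posterior mean ≈ 179.750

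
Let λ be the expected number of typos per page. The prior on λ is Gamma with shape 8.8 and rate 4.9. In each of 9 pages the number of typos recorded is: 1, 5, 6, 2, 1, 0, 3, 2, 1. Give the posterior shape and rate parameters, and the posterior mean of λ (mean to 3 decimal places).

Total count ∑xᵢ = 21 over n = 9 pages.
Gamma is conjugate to the Poisson likelihood: posterior is Gamma(shape = 8.8+21 = 29.8, rate = 4.9+9 = 13.9).
Posterior mean = shape/rate = 29.8/13.9 = 2.144.

Posterior: Gamma(shape=29.8, rate=13.9); mean ≈ 2.144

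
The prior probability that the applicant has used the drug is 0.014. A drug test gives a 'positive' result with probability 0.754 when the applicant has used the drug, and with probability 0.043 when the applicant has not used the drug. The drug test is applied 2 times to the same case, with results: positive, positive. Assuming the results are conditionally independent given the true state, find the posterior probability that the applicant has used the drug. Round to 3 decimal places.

Posterior P(H) ≈ 0.814

With H the event that the applicant has used the drug, the joint likelihood of the observed sequence is P(data|H) = 0.754·0.754 = 0.56852 and P(data|¬H) = 0.043·0.043 = 0.0018490.
Bayes: P(H|data) = 0.014·0.56852 / (0.014·0.56852 + 0.986·0.0018490) = 0.0079592/0.0097823 = 0.8136.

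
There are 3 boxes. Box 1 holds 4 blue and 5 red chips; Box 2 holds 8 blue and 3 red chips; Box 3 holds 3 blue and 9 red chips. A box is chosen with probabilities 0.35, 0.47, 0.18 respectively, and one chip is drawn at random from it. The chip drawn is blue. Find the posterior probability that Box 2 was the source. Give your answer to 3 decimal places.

P(blue|Box 1) = 0.4444; P(blue|Box 2) = 0.7273; P(blue|Box 3) = 0.25.
Prior × likelihood for each source: 0.35·0.4444=0.1556, 0.47·0.7273=0.3418, 0.18·0.25=0.04500. Summing gives P(blue) = 0.54237.
P(Box 2 | blue) = 0.3418 / 0.54237 = 0.630.

Posterior probability ≈ 0.630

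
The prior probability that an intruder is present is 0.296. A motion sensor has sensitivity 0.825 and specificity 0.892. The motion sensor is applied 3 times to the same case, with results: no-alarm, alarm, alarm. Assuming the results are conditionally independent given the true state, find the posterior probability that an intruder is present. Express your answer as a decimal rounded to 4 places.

Posterior P(H) ≈ 0.8280

With H the event that an intruder is present, the joint likelihood of the observed sequence is P(data|H) = 0.175·0.825·0.825 = 0.11911 and P(data|¬H) = 0.892·0.108·0.108 = 0.010404.
Bayes: P(H|data) = 0.296·0.11911 / (0.296·0.11911 + 0.704·0.010404) = 0.035256/0.042581 = 0.8280.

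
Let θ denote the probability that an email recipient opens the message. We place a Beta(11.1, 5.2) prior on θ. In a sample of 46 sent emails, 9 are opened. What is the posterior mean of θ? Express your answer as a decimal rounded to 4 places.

Posterior mean ≈ 0.3226

The binomial likelihood is conjugate to the Beta prior: with 9 successes and 37 failures, the posterior is Beta(11.1+9, 5.2+37) = Beta(20.1, 42.2).
Posterior mean = α/(α+β) = 20.1/62.3 = 0.3226.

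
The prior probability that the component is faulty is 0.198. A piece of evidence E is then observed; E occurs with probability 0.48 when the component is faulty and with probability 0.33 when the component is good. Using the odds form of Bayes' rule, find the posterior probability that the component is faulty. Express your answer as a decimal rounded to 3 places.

Prior odds = 0.198/(1−0.198) = 0.24688. In log-odds, ln(0.24688) = -1.3988.
Add log likelihood ratio: ln(1.4545) = 0.37469.
Posterior log-odds = -1.0241, so posterior odds = exp(-1.0241) = 0.35910. Converting, P(H|E) = 0.35910/1.3591 = 0.264.

Posterior probability ≈ 0.264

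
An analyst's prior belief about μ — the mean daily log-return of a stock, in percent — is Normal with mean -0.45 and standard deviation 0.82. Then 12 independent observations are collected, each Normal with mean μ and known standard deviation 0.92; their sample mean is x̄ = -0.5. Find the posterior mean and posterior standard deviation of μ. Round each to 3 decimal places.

Posterior mean ≈ -0.495; posterior SD ≈ 0.253

Prior precision 1/τ₀² = 1/0.82² = 1.48721; data precision n/σ² = 12/0.92² = 14.1777.
Posterior precision = 1.48721 + 14.1777 = 15.6649, giving posterior SD = 1/√15.6649 = 0.253.
Posterior mean = (1.48721·-0.45 + 14.1777·-0.5) / 15.6649 = -0.495.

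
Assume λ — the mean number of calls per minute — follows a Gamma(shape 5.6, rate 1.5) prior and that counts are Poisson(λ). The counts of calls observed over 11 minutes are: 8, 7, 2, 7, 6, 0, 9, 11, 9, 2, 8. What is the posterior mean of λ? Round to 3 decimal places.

Total count ∑xᵢ = 69 over n = 11 minutes.
Gamma is conjugate to the Poisson likelihood: posterior is Gamma(shape = 5.6+69 = 74.6, rate = 1.5+11 = 12.5).
E[λ | data] = 74.6/12.5 = 5.968.

Posterior mean ≈ 5.968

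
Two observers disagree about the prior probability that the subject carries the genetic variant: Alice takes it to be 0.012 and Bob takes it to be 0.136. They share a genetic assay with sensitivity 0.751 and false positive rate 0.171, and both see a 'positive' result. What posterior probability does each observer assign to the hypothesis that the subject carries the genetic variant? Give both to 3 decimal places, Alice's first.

Alice: 0.051; Bob: 0.409

P('+'|H) = 0.751, P('+'|¬H) = 0.171.
Alice: numerator 0.751·0.012 = 0.0090120; evidence = 0.0090120+0.171·0.988 = 0.17796; posterior = 0.051.
Bob: numerator 0.751·0.136 = 0.10214; evidence = 0.10214+0.171·0.864 = 0.24988; posterior = 0.409.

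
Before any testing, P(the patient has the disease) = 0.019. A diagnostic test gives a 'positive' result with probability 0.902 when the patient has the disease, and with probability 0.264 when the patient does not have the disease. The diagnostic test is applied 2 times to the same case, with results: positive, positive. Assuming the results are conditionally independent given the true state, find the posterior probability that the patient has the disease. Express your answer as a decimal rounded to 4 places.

Let H be the event that the patient has the disease; start with P(H) = 0.019. P('positive'|H) = 0.902, P('positive'|¬H) = 0.264.
Update on result 1 ('positive'): P(H) ← 0.902·0.0190 / (0.902·0.0190 + 0.264·0.9810) = 0.017138/0.27612 = 0.0621.
Update on result 2 ('positive'): P(H) ← 0.902·0.0621 / (0.902·0.0621 + 0.264·0.9379) = 0.055984/0.30360 = 0.1844.

Posterior P(H) ≈ 0.1844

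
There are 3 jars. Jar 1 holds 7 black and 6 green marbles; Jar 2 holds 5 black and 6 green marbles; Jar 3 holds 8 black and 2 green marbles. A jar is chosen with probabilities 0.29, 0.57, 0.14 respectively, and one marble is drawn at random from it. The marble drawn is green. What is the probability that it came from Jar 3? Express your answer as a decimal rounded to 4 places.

Tabulate prior·likelihood by source: [1] prior 0.29, lik 0.4615, product 0.1338; [2] prior 0.57, lik 0.5455, product 0.3109; [3] prior 0.14, lik 0.2, product 0.02800.
Normalizing constant = 0.47276; the posterior for Jar 3 is its product over the sum, 0.02800/0.47276 = 0.0592.

Posterior probability ≈ 0.0592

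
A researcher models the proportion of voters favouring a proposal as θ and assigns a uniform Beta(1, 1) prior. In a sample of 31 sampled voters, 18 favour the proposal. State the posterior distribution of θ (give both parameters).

Posterior: Beta(19, 14)

Observing 18 successes and 13 failures updates Beta(1, 1) by adding the success and failure counts to the two shape parameters: α = 1+18 = 19, β = 1+13 = 14.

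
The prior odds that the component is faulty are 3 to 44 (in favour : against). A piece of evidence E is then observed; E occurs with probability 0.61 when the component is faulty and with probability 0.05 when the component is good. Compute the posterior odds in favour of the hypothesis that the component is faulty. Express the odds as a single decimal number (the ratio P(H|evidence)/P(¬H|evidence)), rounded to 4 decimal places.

Prior odds = 3/44 = 0.068182.
Likelihood ratio for E = 0.61/0.05 = 12.200.
Posterior odds = prior odds × LR = 0.83182.

Posterior odds ≈ 0.8318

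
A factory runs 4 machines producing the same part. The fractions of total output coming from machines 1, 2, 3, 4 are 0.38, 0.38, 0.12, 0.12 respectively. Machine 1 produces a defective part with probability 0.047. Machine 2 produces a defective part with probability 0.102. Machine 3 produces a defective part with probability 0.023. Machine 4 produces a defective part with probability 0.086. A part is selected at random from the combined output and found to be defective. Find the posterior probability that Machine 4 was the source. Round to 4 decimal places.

Posterior probability ≈ 0.1481

Tabulate prior·likelihood by source: [1] prior 0.38, lik 0.047, product 0.01786; [2] prior 0.38, lik 0.102, product 0.03876; [3] prior 0.12, lik 0.023, product 0.002760; [4] prior 0.12, lik 0.086, product 0.01032.
Normalizing constant = 0.069700; the posterior for Machine 4 is its product over the sum, 0.01032/0.069700 = 0.1481.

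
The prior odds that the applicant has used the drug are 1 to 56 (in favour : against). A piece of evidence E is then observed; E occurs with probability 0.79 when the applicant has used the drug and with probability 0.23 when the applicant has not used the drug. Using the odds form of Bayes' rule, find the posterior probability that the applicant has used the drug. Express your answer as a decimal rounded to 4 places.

Prior odds = 1/56 = 0.017857.
Likelihood ratio for E = 0.79/0.23 = 3.4348.
Posterior odds = prior odds × LR = 0.061335.
Posterior probability = odds/(1+odds) = 0.061335/1.0613 = 0.0578.

Posterior probability ≈ 0.0578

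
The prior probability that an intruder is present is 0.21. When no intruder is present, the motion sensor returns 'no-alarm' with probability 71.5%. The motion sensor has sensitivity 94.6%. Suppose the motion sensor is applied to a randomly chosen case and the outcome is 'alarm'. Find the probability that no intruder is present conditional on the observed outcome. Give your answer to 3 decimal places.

Write H for 'an intruder is present'. Prior odds H:¬H = 0.21/0.79 = 0.26582. For the 'alarm' outcome, the likelihood ratio is 0.946/0.285 = 3.3193.
Posterior odds = 0.26582 × 3.3193 = 0.88235, so P(H|E) = 0.88235/(1+0.88235) = 0.469. Then P(¬H|E) = 1 − 0.469 = 0.531.

P(¬H | E) ≈ 0.531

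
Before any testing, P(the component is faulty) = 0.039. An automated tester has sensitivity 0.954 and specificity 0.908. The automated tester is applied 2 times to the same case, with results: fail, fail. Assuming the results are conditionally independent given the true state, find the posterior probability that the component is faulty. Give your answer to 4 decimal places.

Posterior P(H) ≈ 0.8136

Let H be the event that the component is faulty; start with P(H) = 0.039. P('fail'|H) = 0.954, P('fail'|¬H) = 0.092.
Update on result 1 ('fail'): P(H) ← 0.954·0.0390 / (0.954·0.0390 + 0.092·0.9610) = 0.037206/0.12562 = 0.2962.
Update on result 2 ('fail'): P(H) ← 0.954·0.2962 / (0.954·0.2962 + 0.092·0.7038) = 0.28256/0.34731 = 0.8136.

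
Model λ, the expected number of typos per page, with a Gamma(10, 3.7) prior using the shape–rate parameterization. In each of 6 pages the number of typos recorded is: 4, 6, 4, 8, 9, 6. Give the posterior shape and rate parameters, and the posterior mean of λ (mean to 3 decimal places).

Posterior: Gamma(shape=47, rate=9.7); mean ≈ 4.845

Total count ∑xᵢ = 37 over n = 6 pages.
Gamma is conjugate to the Poisson likelihood: posterior is Gamma(shape = 10+37 = 47, rate = 3.7+6 = 9.7).
E[λ | data] = 47/9.7 = 4.845.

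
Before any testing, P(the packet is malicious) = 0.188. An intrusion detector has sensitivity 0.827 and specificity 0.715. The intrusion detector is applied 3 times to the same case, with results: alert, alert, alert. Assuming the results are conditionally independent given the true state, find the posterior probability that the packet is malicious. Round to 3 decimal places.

With H the event that the packet is malicious, the joint likelihood of the observed sequence is P(data|H) = 0.827·0.827·0.827 = 0.56561 and P(data|¬H) = 0.285·0.285·0.285 = 0.023149.
Bayes: P(H|data) = 0.188·0.56561 / (0.188·0.56561 + 0.812·0.023149) = 0.10633/0.12513 = 0.8498.

Posterior P(H) ≈ 0.850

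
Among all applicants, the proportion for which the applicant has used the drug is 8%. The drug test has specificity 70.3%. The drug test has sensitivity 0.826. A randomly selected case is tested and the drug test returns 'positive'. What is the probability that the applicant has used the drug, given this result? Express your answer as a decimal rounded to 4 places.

P(H | E) ≈ 0.1947

Write H for 'the applicant has used the drug'. Prior odds H:¬H = 0.08/0.92 = 0.086957. For the 'positive' outcome, the likelihood ratio is 0.826/0.297 = 2.7811.
Posterior odds = 0.086957 × 2.7811 = 0.24184, so P(H|E) = 0.24184/(1+0.24184) = 0.1947.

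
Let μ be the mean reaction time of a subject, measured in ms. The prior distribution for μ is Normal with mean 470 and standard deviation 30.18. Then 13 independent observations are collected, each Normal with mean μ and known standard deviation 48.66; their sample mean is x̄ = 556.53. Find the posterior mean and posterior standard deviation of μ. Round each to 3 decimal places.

With known σ, the Normal prior is conjugate. Weight on the data is w = (n/σ²)/(n/σ² + 1/τ₀²) = 0.00549034/(0.00549034+0.00109790) = 0.83335.
Posterior mean = w·x̄ + (1−w)·μ₀ = 0.83335·556.53 + 0.16665·470 = 542.110. Posterior variance = 1/(0.00549034+0.00109790) = 151.786, so SD = 12.320.

Posterior mean ≈ 542.110; posterior SD ≈ 12.320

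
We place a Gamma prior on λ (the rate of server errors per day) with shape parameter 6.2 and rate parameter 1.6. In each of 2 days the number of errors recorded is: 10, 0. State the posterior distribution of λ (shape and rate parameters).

Posterior: Gamma(shape=16.2, rate=3.6)

The Poisson likelihood adds the total count to the shape and the number of exposure periods to the rate. Here ∑xᵢ = 10 and n = 2, so shape 6.2→16.2 and rate 1.6→3.6.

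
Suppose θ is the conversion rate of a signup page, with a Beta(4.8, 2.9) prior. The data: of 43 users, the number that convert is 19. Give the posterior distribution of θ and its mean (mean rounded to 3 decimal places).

The binomial likelihood is conjugate to the Beta prior: with 19 successes and 24 failures, the posterior is Beta(4.8+19, 2.9+24) = Beta(23.8, 26.9).
E[θ | data] = 23.8/(23.8+26.9) = 0.469.

Posterior: Beta(23.8, 26.9); mean ≈ 0.469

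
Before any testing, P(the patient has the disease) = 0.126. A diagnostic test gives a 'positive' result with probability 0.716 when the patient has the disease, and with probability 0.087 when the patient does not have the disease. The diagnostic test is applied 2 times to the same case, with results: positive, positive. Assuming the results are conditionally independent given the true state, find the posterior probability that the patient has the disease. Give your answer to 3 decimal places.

Let H be the event that the patient has the disease; start with P(H) = 0.126. P('positive'|H) = 0.716, P('positive'|¬H) = 0.087.
Update on result 1 ('positive'): P(H) ← 0.716·0.1260 / (0.716·0.1260 + 0.087·0.8740) = 0.090216/0.16625 = 0.5426.
Update on result 2 ('positive'): P(H) ← 0.716·0.5426 / (0.716·0.5426 + 0.087·0.4574) = 0.38853/0.42832 = 0.9071.

Posterior P(H) ≈ 0.907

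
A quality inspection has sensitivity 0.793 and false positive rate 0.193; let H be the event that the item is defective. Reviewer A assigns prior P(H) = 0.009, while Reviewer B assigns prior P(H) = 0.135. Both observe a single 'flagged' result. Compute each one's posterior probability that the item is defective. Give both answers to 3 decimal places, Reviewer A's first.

Reviewer A: 0.036; Reviewer B: 0.391

P('+'|H) = 0.793, P('+'|¬H) = 0.193.
Reviewer A: numerator 0.793·0.009 = 0.0071370; evidence = 0.0071370+0.193·0.991 = 0.19840; posterior = 0.036.
Reviewer B: numerator 0.793·0.135 = 0.10706; evidence = 0.10706+0.193·0.865 = 0.27400; posterior = 0.391.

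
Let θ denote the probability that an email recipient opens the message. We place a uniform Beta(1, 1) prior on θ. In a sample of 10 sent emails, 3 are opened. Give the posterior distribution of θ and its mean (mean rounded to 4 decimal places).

Posterior: Beta(4, 8); mean ≈ 0.3333

Observing 3 successes and 7 failures updates Beta(1, 1) by adding the success and failure counts to the two shape parameters: α = 1+3 = 4, β = 1+7 = 8.
Posterior mean = α/(α+β) = 4/12 = 0.3333.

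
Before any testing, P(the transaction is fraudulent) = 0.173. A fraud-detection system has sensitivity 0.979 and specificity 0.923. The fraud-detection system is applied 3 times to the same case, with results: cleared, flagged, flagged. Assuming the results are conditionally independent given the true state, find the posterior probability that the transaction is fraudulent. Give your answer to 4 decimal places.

Posterior P(H) ≈ 0.4348

Let H be the event that the transaction is fraudulent; start with P(H) = 0.173. P('flagged'|H) = 0.979, P('flagged'|¬H) = 0.077.
Update on result 1 ('cleared'): P(H) ← 0.021·0.1730 / (0.021·0.1730 + 0.923·0.8270) = 0.0036330/0.76695 = 0.0047.
Update on result 2 ('flagged'): P(H) ← 0.979·0.0047 / (0.979·0.0047 + 0.077·0.9953) = 0.0046374/0.081273 = 0.0571.
Update on result 3 ('flagged'): P(H) ← 0.979·0.0571 / (0.979·0.0571 + 0.077·0.9429) = 0.055862/0.12847 = 0.4348.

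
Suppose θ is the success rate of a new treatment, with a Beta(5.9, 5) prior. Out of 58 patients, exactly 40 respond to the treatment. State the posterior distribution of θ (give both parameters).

Posterior: Beta(45.9, 23)

The binomial likelihood is conjugate to the Beta prior: with 40 successes and 18 failures, the posterior is Beta(5.9+40, 5+18) = Beta(45.9, 23).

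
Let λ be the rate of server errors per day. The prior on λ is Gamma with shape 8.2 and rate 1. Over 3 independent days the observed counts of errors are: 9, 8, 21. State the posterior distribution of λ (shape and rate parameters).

Posterior: Gamma(shape=46.2, rate=4)

Total count ∑xᵢ = 38 over n = 3 days.
Gamma is conjugate to the Poisson likelihood: posterior is Gamma(shape = 8.2+38 = 46.2, rate = 1+3 = 4).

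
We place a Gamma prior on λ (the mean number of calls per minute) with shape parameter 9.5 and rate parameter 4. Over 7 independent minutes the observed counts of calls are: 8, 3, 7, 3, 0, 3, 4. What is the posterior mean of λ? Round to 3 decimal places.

Posterior mean ≈ 3.409

Total count ∑xᵢ = 28 over n = 7 minutes.
Gamma is conjugate to the Poisson likelihood: posterior is Gamma(shape = 9.5+28 = 37.5, rate = 4+7 = 11).
Posterior mean = shape/rate = 37.5/11 = 3.409.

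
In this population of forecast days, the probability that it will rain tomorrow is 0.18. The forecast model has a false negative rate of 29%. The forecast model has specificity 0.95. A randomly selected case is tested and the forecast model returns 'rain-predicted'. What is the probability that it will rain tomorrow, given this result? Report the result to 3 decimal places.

P(H | E) ≈ 0.757

Let H be the event that it will rain tomorrow. P(H) = 0.18, so P(¬H) = 0.82. With E the 'rain-predicted' result, P(E|H) = 0.71 and P(E|¬H) = 0.05.
P(E) = 0.71·0.18 + 0.05·0.82 = 0.12780 + 0.041000 = 0.16880.
By Bayes' theorem, P(H|E) = 0.12780 / 0.16880 = 0.757.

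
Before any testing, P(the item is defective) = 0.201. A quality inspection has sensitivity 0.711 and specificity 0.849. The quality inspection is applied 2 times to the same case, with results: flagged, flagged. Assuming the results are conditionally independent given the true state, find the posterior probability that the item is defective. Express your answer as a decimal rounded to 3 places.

Posterior P(H) ≈ 0.848

Let H be the event that the item is defective; start with P(H) = 0.201. P('flagged'|H) = 0.711, P('flagged'|¬H) = 0.151.
Update on result 1 ('flagged'): P(H) ← 0.711·0.2010 / (0.711·0.2010 + 0.151·0.7990) = 0.14291/0.26356 = 0.5422.
Update on result 2 ('flagged'): P(H) ← 0.711·0.5422 / (0.711·0.5422 + 0.151·0.4578) = 0.38553/0.45465 = 0.8480.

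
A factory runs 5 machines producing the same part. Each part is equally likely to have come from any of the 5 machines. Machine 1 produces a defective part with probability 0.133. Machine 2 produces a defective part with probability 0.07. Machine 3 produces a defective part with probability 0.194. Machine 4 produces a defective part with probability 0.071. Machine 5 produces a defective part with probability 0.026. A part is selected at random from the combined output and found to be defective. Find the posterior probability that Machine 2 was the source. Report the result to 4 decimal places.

Posterior probability ≈ 0.1417

Tabulate prior·likelihood by source: [1] prior 0.2, lik 0.133, product 0.02660; [2] prior 0.2, lik 0.07, product 0.01400; [3] prior 0.2, lik 0.194, product 0.03880; [4] prior 0.2, lik 0.071, product 0.01420; [5] prior 0.2, lik 0.026, product 0.005200.
Normalizing constant = 0.098800; the posterior for Machine 2 is its product over the sum, 0.01400/0.098800 = 0.1417.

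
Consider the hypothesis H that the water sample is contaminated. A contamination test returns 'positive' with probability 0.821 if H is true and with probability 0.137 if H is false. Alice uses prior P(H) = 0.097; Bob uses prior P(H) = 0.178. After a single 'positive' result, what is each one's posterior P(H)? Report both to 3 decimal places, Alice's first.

The likelihood ratio for a 'positive' result is 0.821/0.137 = 5.9927.
Alice: prior odds 0.097/0.903 = 0.10742; posterior odds 0.64373; posterior probability 0.392.
Bob: prior odds 0.178/0.822 = 0.21655; posterior odds 1.2977; posterior probability 0.565.

Alice: 0.392; Bob: 0.565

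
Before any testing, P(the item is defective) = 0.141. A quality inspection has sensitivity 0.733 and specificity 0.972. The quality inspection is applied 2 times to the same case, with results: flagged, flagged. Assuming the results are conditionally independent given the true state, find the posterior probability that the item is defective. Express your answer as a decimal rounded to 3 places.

Posterior P(H) ≈ 0.991

With H the event that the item is defective, the joint likelihood of the observed sequence is P(data|H) = 0.733·0.733 = 0.53729 and P(data|¬H) = 0.028·0.028 = 0.00078400.
Bayes: P(H|data) = 0.141·0.53729 / (0.141·0.53729 + 0.859·0.00078400) = 0.075758/0.076431 = 0.9912.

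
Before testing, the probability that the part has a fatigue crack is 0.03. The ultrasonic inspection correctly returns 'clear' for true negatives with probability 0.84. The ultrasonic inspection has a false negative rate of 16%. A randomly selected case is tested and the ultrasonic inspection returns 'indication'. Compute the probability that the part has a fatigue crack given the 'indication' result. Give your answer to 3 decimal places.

P(H | E) ≈ 0.140

Write H for 'the part has a fatigue crack'. Prior odds H:¬H = 0.03/0.97 = 0.030928. For the 'indication' outcome, the likelihood ratio is 0.84/0.16 = 5.2500.
Posterior odds = 0.030928 × 5.2500 = 0.16237, so P(H|E) = 0.16237/(1+0.16237) = 0.140.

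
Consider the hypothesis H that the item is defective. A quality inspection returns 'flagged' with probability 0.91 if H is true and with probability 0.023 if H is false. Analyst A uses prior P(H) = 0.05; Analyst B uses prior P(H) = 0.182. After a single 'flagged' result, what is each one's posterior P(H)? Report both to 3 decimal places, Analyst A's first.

P('+'|H) = 0.91, P('+'|¬H) = 0.023.
Analyst A: numerator 0.91·0.05 = 0.045500; evidence = 0.045500+0.023·0.95 = 0.067350; posterior = 0.676.
Analyst B: numerator 0.91·0.182 = 0.16562; evidence = 0.16562+0.023·0.818 = 0.18443; posterior = 0.898.

Analyst A: 0.676; Analyst B: 0.898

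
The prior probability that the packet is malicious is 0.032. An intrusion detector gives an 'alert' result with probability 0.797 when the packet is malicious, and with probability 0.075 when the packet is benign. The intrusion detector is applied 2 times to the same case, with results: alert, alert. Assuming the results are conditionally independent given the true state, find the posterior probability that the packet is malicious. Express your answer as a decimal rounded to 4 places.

Posterior P(H) ≈ 0.7887

With H the event that the packet is malicious, the joint likelihood of the observed sequence is P(data|H) = 0.797·0.797 = 0.63521 and P(data|¬H) = 0.075·0.075 = 0.0056250.
Bayes: P(H|data) = 0.032·0.63521 / (0.032·0.63521 + 0.968·0.0056250) = 0.020327/0.025772 = 0.7887.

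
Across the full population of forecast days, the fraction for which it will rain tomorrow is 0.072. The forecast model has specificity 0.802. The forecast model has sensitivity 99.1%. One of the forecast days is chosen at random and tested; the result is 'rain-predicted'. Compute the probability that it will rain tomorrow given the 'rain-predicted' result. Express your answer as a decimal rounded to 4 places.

Let H be the event that it will rain tomorrow. P(H) = 0.072, so P(¬H) = 0.928. With E the 'rain-predicted' result, P(E|H) = 0.991 and P(E|¬H) = 0.198.
P(E) = 0.991·0.072 + 0.198·0.928 = 0.071352 + 0.18374 = 0.25510.
By Bayes' theorem, P(H|E) = 0.071352 / 0.25510 = 0.2797.

P(H | E) ≈ 0.2797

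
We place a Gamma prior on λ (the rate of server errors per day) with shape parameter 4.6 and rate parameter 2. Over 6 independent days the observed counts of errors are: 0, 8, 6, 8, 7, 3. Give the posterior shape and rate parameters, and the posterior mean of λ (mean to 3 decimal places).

The Poisson likelihood adds the total count to the shape and the number of exposure periods to the rate. Here ∑xᵢ = 32 and n = 6, so shape 4.6→36.6 and rate 2→8.
Posterior mean = shape/rate = 36.6/8 = 4.575.

Posterior: Gamma(shape=36.6, rate=8); mean ≈ 4.575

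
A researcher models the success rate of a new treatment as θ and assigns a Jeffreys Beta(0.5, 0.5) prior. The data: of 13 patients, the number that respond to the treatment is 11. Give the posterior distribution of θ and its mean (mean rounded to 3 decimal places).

Observing 11 successes and 2 failures updates Beta(0.5, 0.5) by adding the success and failure counts to the two shape parameters: α = 0.5+11 = 11.5, β = 0.5+2 = 2.5.
E[θ | data] = 11.5/(11.5+2.5) = 0.821.

Posterior: Beta(11.5, 2.5); mean ≈ 0.821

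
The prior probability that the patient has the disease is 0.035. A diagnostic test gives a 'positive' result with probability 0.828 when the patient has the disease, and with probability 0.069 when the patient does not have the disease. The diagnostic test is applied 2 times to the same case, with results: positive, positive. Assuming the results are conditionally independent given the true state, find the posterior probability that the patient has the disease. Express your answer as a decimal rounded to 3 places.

Posterior P(H) ≈ 0.839

Let H be the event that the patient has the disease; start with P(H) = 0.035. P('positive'|H) = 0.828, P('positive'|¬H) = 0.069.
Update on result 1 ('positive'): P(H) ← 0.828·0.0350 / (0.828·0.0350 + 0.069·0.9650) = 0.028980/0.095565 = 0.3032.
Update on result 2 ('positive'): P(H) ← 0.828·0.3032 / (0.828·0.3032 + 0.069·0.6968) = 0.25109/0.29917 = 0.8393.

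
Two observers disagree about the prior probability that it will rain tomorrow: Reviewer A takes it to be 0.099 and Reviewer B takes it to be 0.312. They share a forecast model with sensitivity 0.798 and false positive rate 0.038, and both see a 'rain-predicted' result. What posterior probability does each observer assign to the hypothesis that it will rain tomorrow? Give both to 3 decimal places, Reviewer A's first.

Reviewer A: 0.698; Reviewer B: 0.905

P('+'|H) = 0.798, P('+'|¬H) = 0.038.
Reviewer A: numerator 0.798·0.099 = 0.079002; evidence = 0.079002+0.038·0.901 = 0.11324; posterior = 0.698.
Reviewer B: numerator 0.798·0.312 = 0.24898; evidence = 0.24898+0.038·0.688 = 0.27512; posterior = 0.905.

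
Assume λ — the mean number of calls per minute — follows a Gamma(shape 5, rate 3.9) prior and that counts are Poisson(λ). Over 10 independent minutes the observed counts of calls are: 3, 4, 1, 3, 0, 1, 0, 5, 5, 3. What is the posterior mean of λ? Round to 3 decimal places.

Posterior mean ≈ 2.158

Total count ∑xᵢ = 25 over n = 10 minutes.
Gamma is conjugate to the Poisson likelihood: posterior is Gamma(shape = 5+25 = 30, rate = 3.9+10 = 13.9).
E[λ | data] = 30/13.9 = 2.158.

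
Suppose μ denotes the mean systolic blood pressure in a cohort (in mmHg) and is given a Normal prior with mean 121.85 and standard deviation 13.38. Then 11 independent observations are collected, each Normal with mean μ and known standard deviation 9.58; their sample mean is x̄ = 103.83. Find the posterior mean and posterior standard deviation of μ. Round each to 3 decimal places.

With known σ, the Normal prior is conjugate. Weight on the data is w = (n/σ²)/(n/σ² + 1/τ₀²) = 0.119857/(0.119857+0.00558583) = 0.95547.
Posterior mean = w·x̄ + (1−w)·μ₀ = 0.95547·103.83 + 0.044529·121.85 = 104.632. Posterior variance = 1/(0.119857+0.00558583) = 7.97179, so SD = 2.823.

Posterior mean ≈ 104.632; posterior SD ≈ 2.823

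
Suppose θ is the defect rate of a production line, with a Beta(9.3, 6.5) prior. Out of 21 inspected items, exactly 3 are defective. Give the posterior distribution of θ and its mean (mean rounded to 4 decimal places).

The binomial likelihood is conjugate to the Beta prior: with 3 successes and 18 failures, the posterior is Beta(9.3+3, 6.5+18) = Beta(12.3, 24.5).
E[θ | data] = 12.3/(12.3+24.5) = 0.3342.

Posterior: Beta(12.3, 24.5); mean ≈ 0.3342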